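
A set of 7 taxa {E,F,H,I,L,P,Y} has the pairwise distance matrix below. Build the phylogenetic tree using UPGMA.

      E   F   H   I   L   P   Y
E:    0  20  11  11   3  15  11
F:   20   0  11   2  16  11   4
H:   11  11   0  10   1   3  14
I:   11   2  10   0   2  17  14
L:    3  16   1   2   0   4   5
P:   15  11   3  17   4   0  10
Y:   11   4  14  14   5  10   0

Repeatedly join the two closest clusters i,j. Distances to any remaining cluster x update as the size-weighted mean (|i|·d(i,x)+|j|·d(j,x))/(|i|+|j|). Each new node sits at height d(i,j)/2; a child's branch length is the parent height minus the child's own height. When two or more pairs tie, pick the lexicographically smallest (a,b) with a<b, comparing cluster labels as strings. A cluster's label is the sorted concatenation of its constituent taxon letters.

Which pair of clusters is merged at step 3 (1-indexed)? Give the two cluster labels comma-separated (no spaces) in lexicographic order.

iteration 1: select H,L (d=1); attach at lengths (1/2, 1/2); label the merged cluster HL
  updated: d(E,HL)=7, d(F,HL)=27/2, d(HL,I)=6, d(HL,P)=7/2, d(HL,Y)=19/2
iteration 2: select F,I (d=2); attach at lengths (1, 1); label the merged cluster FI
  updated: d(E,FI)=31/2, d(FI,HL)=39/4, d(FI,P)=14, d(FI,Y)=9
iteration 3: select HL,P (d=7/2); attach at lengths (5/4, 7/4); label the merged cluster HLP
  updated: d(E,HLP)=29/3, d(FI,HLP)=67/6, d(HLP,Y)=29/3
iteration 4: select FI,Y (d=9); attach at lengths (7/2, 9/2); label the merged cluster FIY
  updated: d(E,FIY)=14, d(FIY,HLP)=32/3
iteration 5: select E,HLP (d=29/3); attach at lengths (29/6, 37/12); label the merged cluster EHLP
  updated: d(EHLP,FIY)=23/2
iteration 6: select EHLP,FIY (d=23/2); attach at lengths (11/12, 5/4); label the merged cluster EFHILPY
final tree: ((E:29/6,((H:1/2,L:1/2):5/4,P:7/4):37/12):11/12,((F:1,I:1):7/2,Y:9/2):5/4)
total length: 289/12

HL,P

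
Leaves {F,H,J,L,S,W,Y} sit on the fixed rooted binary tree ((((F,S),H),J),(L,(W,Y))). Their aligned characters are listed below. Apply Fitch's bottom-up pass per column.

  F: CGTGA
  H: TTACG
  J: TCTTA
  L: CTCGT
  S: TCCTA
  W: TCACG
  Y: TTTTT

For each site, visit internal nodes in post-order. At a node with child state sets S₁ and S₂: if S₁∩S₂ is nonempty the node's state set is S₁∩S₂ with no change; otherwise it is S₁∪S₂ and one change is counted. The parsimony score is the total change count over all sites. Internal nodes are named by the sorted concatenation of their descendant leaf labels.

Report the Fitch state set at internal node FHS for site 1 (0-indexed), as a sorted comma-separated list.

[col 0] FS: children F:{C}, S:{T} ∪→ {C,T}; cost 1
[col 0] FHS: children FS:{C,T}, H:{T} ∩→ {T}; cost 0
[col 0] FHJS: children FHS:{T}, J:{T} ∩→ {T}; cost 0
[col 0] WY: children W:{T}, Y:{T} ∩→ {T}; cost 0
[col 0] LWY: children L:{C}, WY:{T} ∪→ {C,T}; cost 1
[col 0] FHJLSWY: children FHJS:{T}, LWY:{C,T} ∩→ {T}; cost 0
[col 1] FS: children F:{G}, S:{C} ∪→ {C,G}; cost 1
[col 1] FHS: children FS:{C,G}, H:{T} ∪→ {C,G,T}; cost 1
[col 1] FHJS: children FHS:{C,G,T}, J:{C} ∩→ {C}; cost 0
[col 1] WY: children W:{C}, Y:{T} ∪→ {C,T}; cost 1
[col 1] LWY: children L:{T}, WY:{C,T} ∩→ {T}; cost 0
[col 1] FHJLSWY: children FHJS:{C}, LWY:{T} ∪→ {C,T}; cost 1
[col 2] FS: children F:{T}, S:{C} ∪→ {C,T}; cost 1
[col 2] FHS: children FS:{C,T}, H:{A} ∪→ {A,C,T}; cost 1
[col 2] FHJS: children FHS:{A,C,T}, J:{T} ∩→ {T}; cost 0
[col 2] WY: children W:{A}, Y:{T} ∪→ {A,T}; cost 1
[col 2] LWY: children L:{C}, WY:{A,T} ∪→ {A,C,T}; cost 1
[col 2] FHJLSWY: children FHJS:{T}, LWY:{A,C,T} ∩→ {T}; cost 0
[col 3] FS: children F:{G}, S:{T} ∪→ {G,T}; cost 1
[col 3] FHS: children FS:{G,T}, H:{C} ∪→ {C,G,T}; cost 1
[col 3] FHJS: children FHS:{C,G,T}, J:{T} ∩→ {T}; cost 0
[col 3] WY: children W:{C}, Y:{T} ∪→ {C,T}; cost 1
[col 3] LWY: children L:{G}, WY:{C,T} ∪→ {C,G,T}; cost 1
[col 3] FHJLSWY: children FHJS:{T}, LWY:{C,G,T} ∩→ {T}; cost 0
[col 4] FS: children F:{A}, S:{A} ∩→ {A}; cost 0
[col 4] FHS: children FS:{A}, H:{G} ∪→ {A,G}; cost 1
[col 4] FHJS: children FHS:{A,G}, J:{A} ∩→ {A}; cost 0
[col 4] WY: children W:{G}, Y:{T} ∪→ {G,T}; cost 1
[col 4] LWY: children L:{T}, WY:{G,T} ∩→ {T}; cost 0
[col 4] FHJLSWY: children FHJS:{A}, LWY:{T} ∪→ {A,T}; cost 1
per-site changes: [2, 4, 4, 4, 3]; total = 17

C,G,T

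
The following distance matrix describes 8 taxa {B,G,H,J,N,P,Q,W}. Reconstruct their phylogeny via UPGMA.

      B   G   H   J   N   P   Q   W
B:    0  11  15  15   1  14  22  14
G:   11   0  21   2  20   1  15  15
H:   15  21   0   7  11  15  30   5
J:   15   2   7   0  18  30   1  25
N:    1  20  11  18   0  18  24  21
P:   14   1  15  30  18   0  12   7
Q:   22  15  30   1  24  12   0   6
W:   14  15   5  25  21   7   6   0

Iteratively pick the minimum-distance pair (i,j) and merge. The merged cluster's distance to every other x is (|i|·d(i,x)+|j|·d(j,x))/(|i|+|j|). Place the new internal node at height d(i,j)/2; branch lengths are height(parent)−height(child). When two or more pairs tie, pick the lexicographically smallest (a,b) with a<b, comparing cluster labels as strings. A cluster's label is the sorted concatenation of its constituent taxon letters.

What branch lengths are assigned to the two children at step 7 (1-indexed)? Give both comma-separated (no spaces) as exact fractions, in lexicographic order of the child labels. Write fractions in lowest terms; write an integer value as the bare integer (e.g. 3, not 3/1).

1. join B+N (d=1) ⇒ BN; edges |B|=1/2, |N|=1/2
  updated: d(BN,G)=31/2, d(BN,H)=13, d(BN,J)=33/2, d(BN,P)=16, d(BN,Q)=23, d(BN,W)=35/2
2. join G+P (d=1) ⇒ GP; edges |G|=1/2, |P|=1/2
  updated: d(BN,GP)=63/4, d(GP,H)=18, d(GP,J)=16, d(GP,Q)=27/2, d(GP,W)=11
3. join J+Q (d=1) ⇒ JQ; edges |J|=1/2, |Q|=1/2
  updated: d(BN,JQ)=79/4, d(GP,JQ)=59/4, d(H,JQ)=37/2, d(JQ,W)=31/2
4. join H+W (d=5) ⇒ HW; edges |H|=5/2, |W|=5/2
  updated: d(BN,HW)=61/4, d(GP,HW)=29/2, d(HW,JQ)=17
5. join GP+HW (d=29/2) ⇒ GHPW; edges |GP|=27/4, |HW|=19/4
  updated: d(BN,GHPW)=31/2, d(GHPW,JQ)=127/8
6. join BN+GHPW (d=31/2) ⇒ BGHNPW; edges |BN|=29/4, |GHPW|=1/2
  updated: d(BGHNPW,JQ)=103/6
7. join BGHNPW+JQ (d=103/6) ⇒ BGHJNPQW; edges |BGHNPW|=5/6, |JQ|=97/12
final tree: (((B:1/2,N:1/2):29/4,((G:1/2,P:1/2):27/4,(H:5/2,W:5/2):19/4):1/2):5/6,(J:1/2,Q:1/2):97/12)
total length: 217/6

5/6,97/12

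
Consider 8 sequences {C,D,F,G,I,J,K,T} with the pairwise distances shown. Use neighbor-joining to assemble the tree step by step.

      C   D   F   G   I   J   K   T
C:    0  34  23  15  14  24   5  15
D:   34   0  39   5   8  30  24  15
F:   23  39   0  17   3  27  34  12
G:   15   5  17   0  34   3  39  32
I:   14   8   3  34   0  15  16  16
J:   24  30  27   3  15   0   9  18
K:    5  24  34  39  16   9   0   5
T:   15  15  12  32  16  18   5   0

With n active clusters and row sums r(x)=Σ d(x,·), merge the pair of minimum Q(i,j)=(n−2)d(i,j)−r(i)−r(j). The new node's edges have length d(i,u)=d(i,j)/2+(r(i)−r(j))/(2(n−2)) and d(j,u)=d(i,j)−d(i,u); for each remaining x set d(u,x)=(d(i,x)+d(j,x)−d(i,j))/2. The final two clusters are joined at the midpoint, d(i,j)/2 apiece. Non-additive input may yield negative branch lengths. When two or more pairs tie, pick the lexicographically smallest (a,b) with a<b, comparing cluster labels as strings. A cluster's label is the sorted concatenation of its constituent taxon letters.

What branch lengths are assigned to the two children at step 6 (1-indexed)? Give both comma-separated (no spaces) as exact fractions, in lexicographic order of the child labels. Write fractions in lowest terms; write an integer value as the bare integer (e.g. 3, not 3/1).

53/16,79/16

1. join D+G (d=5, Q=-270) ⇒ DG; edges |D|=10/3, |G|=5/3
  updated: d(C,DG)=22, d(DG,F)=51/2, d(DG,I)=37/2, d(DG,J)=14, d(DG,K)=29, d(DG,T)=21
2. join F+I (d=3, Q=-192) ⇒ FI; edges |F|=57/10, |I|=-27/10
  updated: d(C,FI)=17, d(DG,FI)=41/2, d(FI,J)=39/2, d(FI,K)=47/2, d(FI,T)=25/2
3. join DG+J (d=14, Q=-135) ⇒ DGJ; edges |DG|=39/4, |J|=17/4
  updated: d(C,DGJ)=16, d(DGJ,FI)=13, d(DGJ,K)=12, d(DGJ,T)=25/2
4. join C+K (d=5, Q=-167/2) ⇒ CK; edges |C|=15/4, |K|=5/4
  updated: d(CK,DGJ)=23/2, d(CK,FI)=71/4, d(CK,T)=15/2
5. join CK+T (d=15/2, Q=-217/4) ⇒ CKT; edges |CK|=77/16, |T|=43/16
  updated: d(CKT,DGJ)=33/4, d(CKT,FI)=91/8
6. join CKT+DGJ (d=33/4, Q=-261/8) ⇒ CDGJKT; edges |CKT|=53/16, |DGJ|=79/16
  updated: d(CDGJKT,FI)=129/16
7. join CDGJKT+FI (d=129/16) ⇒ CDFGIJKT; edges |CDGJKT|=129/32, |FI|=129/32
final tree: ((((C:15/4,K:5/4):77/16,T:43/16):53/16,((D:10/3,G:5/3):39/4,J:17/4):79/16):129/32,(F:57/10,I:-27/10):129/32)
total length: 813/16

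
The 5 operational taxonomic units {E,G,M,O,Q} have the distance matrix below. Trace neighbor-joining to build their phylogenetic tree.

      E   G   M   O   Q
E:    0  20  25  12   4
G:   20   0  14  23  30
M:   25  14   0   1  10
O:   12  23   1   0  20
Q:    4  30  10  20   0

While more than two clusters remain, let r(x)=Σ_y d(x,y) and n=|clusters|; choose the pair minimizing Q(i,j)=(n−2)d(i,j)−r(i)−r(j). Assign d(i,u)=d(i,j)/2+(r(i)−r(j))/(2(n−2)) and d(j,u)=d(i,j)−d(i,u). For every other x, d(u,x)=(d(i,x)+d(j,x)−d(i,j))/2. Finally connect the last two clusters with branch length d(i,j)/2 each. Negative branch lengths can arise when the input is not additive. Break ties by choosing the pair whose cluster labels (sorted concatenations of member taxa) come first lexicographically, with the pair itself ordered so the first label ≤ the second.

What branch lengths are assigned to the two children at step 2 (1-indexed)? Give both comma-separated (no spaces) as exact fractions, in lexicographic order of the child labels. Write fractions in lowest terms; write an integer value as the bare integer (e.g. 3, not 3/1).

77/8,107/8

step 1: merge (E,Q) at d=4, Q=-113; branch lengths E→3/2, Q→5/2; new cluster EQ
  updated: d(EQ,G)=23, d(EQ,M)=31/2, d(EQ,O)=14
step 2: merge (EQ,G) at d=23, Q=-133/2; branch lengths EQ→77/8, G→107/8; new cluster EGQ
  updated: d(EGQ,M)=13/4, d(EGQ,O)=7
step 3: merge (EGQ,M) at d=13/4, Q=-45/4; branch lengths EGQ→37/8, M→-11/8; new cluster EGMQ
  updated: d(EGMQ,O)=19/8
step 4: merge (EGMQ,O) at d=19/8; branch lengths EGMQ→19/16, O→19/16; new cluster EGMOQ
final tree: ((((E:3/2,Q:5/2):77/8,G:107/8):37/8,M:-11/8):19/16,O:19/16)
total length: 261/8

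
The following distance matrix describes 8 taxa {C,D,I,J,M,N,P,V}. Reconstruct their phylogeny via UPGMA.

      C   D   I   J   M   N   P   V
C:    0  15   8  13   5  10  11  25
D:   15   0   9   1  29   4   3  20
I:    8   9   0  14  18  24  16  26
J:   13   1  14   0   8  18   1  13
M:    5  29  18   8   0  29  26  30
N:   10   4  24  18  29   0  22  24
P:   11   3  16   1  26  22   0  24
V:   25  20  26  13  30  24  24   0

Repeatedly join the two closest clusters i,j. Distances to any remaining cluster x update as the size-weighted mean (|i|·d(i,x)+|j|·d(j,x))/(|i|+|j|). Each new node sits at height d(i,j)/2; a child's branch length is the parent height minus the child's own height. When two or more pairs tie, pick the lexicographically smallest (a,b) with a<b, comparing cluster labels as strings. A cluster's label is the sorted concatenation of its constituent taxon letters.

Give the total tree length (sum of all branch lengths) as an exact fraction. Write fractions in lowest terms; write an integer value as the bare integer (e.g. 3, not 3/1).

iteration 1: select D,J (d=1); attach at lengths (1/2, 1/2); label the merged cluster DJ
  updated: d(C,DJ)=14, d(DJ,I)=23/2, d(DJ,M)=37/2, d(DJ,N)=11, d(DJ,P)=2, d(DJ,V)=33/2
iteration 2: select DJ,P (d=2); attach at lengths (1/2, 1); label the merged cluster DJP
  updated: d(C,DJP)=13, d(DJP,I)=13, d(DJP,M)=21, d(DJP,N)=44/3, d(DJP,V)=19
iteration 3: select C,M (d=5); attach at lengths (5/2, 5/2); label the merged cluster CM
  updated: d(CM,DJP)=17, d(CM,I)=13, d(CM,N)=39/2, d(CM,V)=55/2
iteration 4: select CM,I (d=13); attach at lengths (4, 13/2); label the merged cluster CIM
  updated: d(CIM,DJP)=47/3, d(CIM,N)=21, d(CIM,V)=27
iteration 5: select DJP,N (d=44/3); attach at lengths (19/3, 22/3); label the merged cluster DJNP
  updated: d(CIM,DJNP)=17, d(DJNP,V)=81/4
iteration 6: select CIM,DJNP (d=17); attach at lengths (2, 7/6); label the merged cluster CDIJMNP
  updated: d(CDIJMNP,V)=162/7
iteration 7: select CDIJMNP,V (d=162/7); attach at lengths (43/14, 81/7); label the merged cluster CDIJMNPV
final tree: ((((C:5/2,M:5/2):4,I:13/2):2,(((D:1/2,J:1/2):1/2,P:1):19/3,N:22/3):7/6):43/14,V:81/7)
total length: 1039/21

1039/21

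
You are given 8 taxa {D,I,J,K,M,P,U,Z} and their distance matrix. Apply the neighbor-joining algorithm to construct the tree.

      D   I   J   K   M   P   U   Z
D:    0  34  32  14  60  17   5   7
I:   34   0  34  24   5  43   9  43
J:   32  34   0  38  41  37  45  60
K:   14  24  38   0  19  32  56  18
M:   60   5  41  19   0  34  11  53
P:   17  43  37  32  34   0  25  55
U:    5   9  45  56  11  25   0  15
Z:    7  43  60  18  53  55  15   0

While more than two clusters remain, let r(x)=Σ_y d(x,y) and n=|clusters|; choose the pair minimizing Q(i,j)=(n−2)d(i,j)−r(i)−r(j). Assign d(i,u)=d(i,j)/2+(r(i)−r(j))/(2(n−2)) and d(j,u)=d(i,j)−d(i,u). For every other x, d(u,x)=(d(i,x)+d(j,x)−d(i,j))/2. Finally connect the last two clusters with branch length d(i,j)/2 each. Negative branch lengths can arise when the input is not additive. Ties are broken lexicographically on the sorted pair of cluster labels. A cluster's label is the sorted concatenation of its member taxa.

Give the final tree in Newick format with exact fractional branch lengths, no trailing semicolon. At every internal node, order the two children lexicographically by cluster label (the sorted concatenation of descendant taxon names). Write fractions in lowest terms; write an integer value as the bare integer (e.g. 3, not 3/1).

((((D:-169/48,(K:165/32,Z:411/32):241/48):303/32,((I:-1/12,M:61/12):143/20,U:7/20):347/32):69/32,J:375/16):217/32,P:217/32)

step 1: merge (I,M) at d=5, Q=-385; branch lengths I→-1/12, M→61/12; new cluster IM
  updated: d(D,IM)=89/2, d(IM,J)=35, d(IM,K)=19, d(IM,P)=36, d(IM,U)=15/2, d(IM,Z)=91/2
step 2: merge (IM,U) at d=15/2, Q=-607/2; branch lengths IM→143/20, U→7/20; new cluster IMU
  updated: d(D,IMU)=21, d(IMU,J)=145/4, d(IMU,K)=135/4, d(IMU,P)=107/4, d(IMU,Z)=53/2
step 3: merge (K,Z) at d=18, Q=-921/4; branch lengths K→165/32, Z→411/32; new cluster KZ
  updated: d(D,KZ)=3/2, d(IMU,KZ)=169/8, d(J,KZ)=40, d(KZ,P)=69/2
step 4: merge (D,KZ) at d=3/2, Q=-1313/8; branch lengths D→-169/48, KZ→241/48; new cluster DKZ
  updated: d(DKZ,IMU)=325/16, d(DKZ,J)=141/4, d(DKZ,P)=25
step 5: merge (DKZ,IMU) at d=325/16, Q=-493/4; branch lengths DKZ→303/32, IMU→347/32; new cluster DIKMUZ
  updated: d(DIKMUZ,J)=819/32, d(DIKMUZ,P)=503/32
step 6: merge (DIKMUZ,J) at d=819/32, Q=-1253/16; branch lengths DIKMUZ→69/32, J→375/16; new cluster DIJKMUZ
  updated: d(DIJKMUZ,P)=217/16
step 7: merge (DIJKMUZ,P) at d=217/16; branch lengths DIJKMUZ→217/32, P→217/32; new cluster DIJKMPUZ
final tree: ((((D:-169/48,(K:165/32,Z:411/32):241/48):303/32,((I:-1/12,M:61/12):143/20,U:7/20):347/32):69/32,J:375/16):217/32,P:217/32)
total length: 2927/32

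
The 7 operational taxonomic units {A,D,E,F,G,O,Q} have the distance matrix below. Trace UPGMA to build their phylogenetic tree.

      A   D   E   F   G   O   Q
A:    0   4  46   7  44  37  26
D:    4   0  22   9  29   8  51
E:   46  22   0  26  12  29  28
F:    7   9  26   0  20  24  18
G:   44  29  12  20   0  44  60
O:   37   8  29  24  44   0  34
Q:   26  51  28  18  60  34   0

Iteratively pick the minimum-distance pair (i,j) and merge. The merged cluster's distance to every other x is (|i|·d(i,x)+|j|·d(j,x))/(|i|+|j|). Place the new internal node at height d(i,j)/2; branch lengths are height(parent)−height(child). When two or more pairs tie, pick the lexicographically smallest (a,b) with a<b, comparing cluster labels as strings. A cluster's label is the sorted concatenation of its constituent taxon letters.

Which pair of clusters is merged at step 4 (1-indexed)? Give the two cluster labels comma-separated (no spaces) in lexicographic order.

step 1: merge (A,D) at d=4; branch lengths A→2, D→2; new cluster AD
  updated: d(AD,E)=34, d(AD,F)=8, d(AD,G)=73/2, d(AD,O)=45/2, d(AD,Q)=77/2
step 2: merge (AD,F) at d=8; branch lengths AD→2, F→4; new cluster ADF
  updated: d(ADF,E)=94/3, d(ADF,G)=31, d(ADF,O)=23, d(ADF,Q)=95/3
step 3: merge (E,G) at d=12; branch lengths E→6, G→6; new cluster EG
  updated: d(ADF,EG)=187/6, d(EG,O)=73/2, d(EG,Q)=44
step 4: merge (ADF,O) at d=23; branch lengths ADF→15/2, O→23/2; new cluster ADFO
  updated: d(ADFO,EG)=65/2, d(ADFO,Q)=129/4
step 5: merge (ADFO,Q) at d=129/4; branch lengths ADFO→37/8, Q→129/8; new cluster ADFOQ
  updated: d(ADFOQ,EG)=174/5
step 6: merge (ADFOQ,EG) at d=174/5; branch lengths ADFOQ→51/40, EG→57/5; new cluster ADEFGOQ
final tree: (((((A:2,D:2):2,F:4):15/2,O:23/2):37/8,Q:129/8):51/40,(E:6,G:6):57/5)
total length: 2977/40

ADF,O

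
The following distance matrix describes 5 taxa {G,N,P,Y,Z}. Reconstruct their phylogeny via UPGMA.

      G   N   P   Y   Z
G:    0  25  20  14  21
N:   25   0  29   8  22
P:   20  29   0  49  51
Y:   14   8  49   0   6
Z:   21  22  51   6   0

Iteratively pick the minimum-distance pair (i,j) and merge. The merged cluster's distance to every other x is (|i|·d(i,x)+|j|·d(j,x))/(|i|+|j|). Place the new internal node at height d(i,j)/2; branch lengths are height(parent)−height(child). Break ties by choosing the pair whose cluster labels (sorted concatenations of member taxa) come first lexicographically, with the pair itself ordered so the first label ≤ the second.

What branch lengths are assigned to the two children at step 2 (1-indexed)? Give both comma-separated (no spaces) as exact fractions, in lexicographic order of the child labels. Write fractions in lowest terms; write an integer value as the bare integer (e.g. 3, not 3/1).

15/2,9/2

1. join Y+Z (d=6) ⇒ YZ; edges |Y|=3, |Z|=3
  updated: d(G,YZ)=35/2, d(N,YZ)=15, d(P,YZ)=50
2. join N+YZ (d=15) ⇒ NYZ; edges |N|=15/2, |YZ|=9/2
  updated: d(G,NYZ)=20, d(NYZ,P)=43
3. join G+NYZ (d=20) ⇒ GNYZ; edges |G|=10, |NYZ|=5/2
  updated: d(GNYZ,P)=149/4
4. join GNYZ+P (d=149/4) ⇒ GNPYZ; edges |GNYZ|=69/8, |P|=149/8
final tree: ((G:10,(N:15/2,(Y:3,Z:3):9/2):5/2):69/8,P:149/8)
total length: 231/4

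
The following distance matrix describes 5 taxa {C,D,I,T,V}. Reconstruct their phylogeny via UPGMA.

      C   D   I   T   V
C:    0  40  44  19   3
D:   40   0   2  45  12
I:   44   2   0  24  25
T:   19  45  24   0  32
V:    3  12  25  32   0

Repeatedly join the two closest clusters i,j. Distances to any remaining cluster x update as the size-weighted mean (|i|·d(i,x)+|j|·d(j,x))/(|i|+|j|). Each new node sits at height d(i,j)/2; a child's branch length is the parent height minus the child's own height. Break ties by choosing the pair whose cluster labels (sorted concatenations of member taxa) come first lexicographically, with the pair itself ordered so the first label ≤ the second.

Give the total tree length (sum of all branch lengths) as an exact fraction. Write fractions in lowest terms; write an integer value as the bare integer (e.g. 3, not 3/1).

563/12

iteration 1: select D,I (d=2); attach at lengths (1, 1); label the merged cluster DI
  updated: d(C,DI)=42, d(DI,T)=69/2, d(DI,V)=37/2
iteration 2: select C,V (d=3); attach at lengths (3/2, 3/2); label the merged cluster CV
  updated: d(CV,DI)=121/4, d(CV,T)=51/2
iteration 3: select CV,T (d=51/2); attach at lengths (45/4, 51/4); label the merged cluster CTV
  updated: d(CTV,DI)=95/3
iteration 4: select CTV,DI (d=95/3); attach at lengths (37/12, 89/6); label the merged cluster CDITV
final tree: (((C:3/2,V:3/2):45/4,T:51/4):37/12,(D:1,I:1):89/6)
total length: 563/12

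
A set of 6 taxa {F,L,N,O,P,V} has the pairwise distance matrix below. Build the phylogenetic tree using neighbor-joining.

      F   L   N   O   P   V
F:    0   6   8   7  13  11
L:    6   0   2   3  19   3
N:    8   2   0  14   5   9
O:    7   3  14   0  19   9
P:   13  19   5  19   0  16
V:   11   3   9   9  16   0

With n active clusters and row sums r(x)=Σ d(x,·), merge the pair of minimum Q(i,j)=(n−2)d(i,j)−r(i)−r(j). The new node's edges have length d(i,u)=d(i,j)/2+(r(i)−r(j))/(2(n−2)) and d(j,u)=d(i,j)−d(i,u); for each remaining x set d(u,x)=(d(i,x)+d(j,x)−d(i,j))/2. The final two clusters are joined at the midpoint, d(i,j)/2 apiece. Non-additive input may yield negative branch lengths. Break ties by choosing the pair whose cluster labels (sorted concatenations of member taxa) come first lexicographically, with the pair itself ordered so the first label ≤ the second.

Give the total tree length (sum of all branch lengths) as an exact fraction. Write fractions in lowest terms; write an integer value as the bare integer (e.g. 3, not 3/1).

1. join N+P (d=5, Q=-90) ⇒ NP; edges |N|=-7/4, |P|=27/4
  updated: d(F,NP)=8, d(L,NP)=8, d(NP,O)=14, d(NP,V)=10
2. join F+NP (d=8, Q=-48) ⇒ FNP; edges |F|=8/3, |NP|=16/3
  updated: d(FNP,L)=3, d(FNP,O)=13/2, d(FNP,V)=13/2
3. join FNP+O (d=13/2, Q=-43/2) ⇒ FNOP; edges |FNP|=21/8, |O|=31/8
  updated: d(FNOP,L)=-1/4, d(FNOP,V)=9/2
4. join FNOP+L (d=-1/4, Q=-29/4) ⇒ FLNOP; edges |FNOP|=5/8, |L|=-7/8
  updated: d(FLNOP,V)=31/8
5. join FLNOP+V (d=31/8) ⇒ FLNOPV; edges |FLNOP|=31/16, |V|=31/16
final tree: ((((F:8/3,(N:-7/4,P:27/4):16/3):21/8,O:31/8):5/8,L:-7/8):31/16,V:31/16)
total length: 185/8

185/8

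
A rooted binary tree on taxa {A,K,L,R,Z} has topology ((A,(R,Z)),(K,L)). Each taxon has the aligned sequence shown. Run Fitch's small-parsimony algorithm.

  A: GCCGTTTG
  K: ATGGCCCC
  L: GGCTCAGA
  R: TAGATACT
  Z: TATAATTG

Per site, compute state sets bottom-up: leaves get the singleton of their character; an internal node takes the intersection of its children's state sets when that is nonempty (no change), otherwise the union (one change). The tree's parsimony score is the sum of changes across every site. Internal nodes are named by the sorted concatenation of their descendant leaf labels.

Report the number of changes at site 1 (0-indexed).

3

[col 0] RZ: children R:{T}, Z:{T} ∩→ {T}; cost 0
[col 0] ARZ: children A:{G}, RZ:{T} ∪→ {G,T}; cost 1
[col 0] KL: children K:{A}, L:{G} ∪→ {A,G}; cost 1
[col 0] AKLRZ: children ARZ:{G,T}, KL:{A,G} ∩→ {G}; cost 0
[col 1] RZ: children R:{A}, Z:{A} ∩→ {A}; cost 0
[col 1] ARZ: children A:{C}, RZ:{A} ∪→ {A,C}; cost 1
[col 1] KL: children K:{T}, L:{G} ∪→ {G,T}; cost 1
[col 1] AKLRZ: children ARZ:{A,C}, KL:{G,T} ∪→ {A,C,G,T}; cost 1
[col 2] RZ: children R:{G}, Z:{T} ∪→ {G,T}; cost 1
[col 2] ARZ: children A:{C}, RZ:{G,T} ∪→ {C,G,T}; cost 1
[col 2] KL: children K:{G}, L:{C} ∪→ {C,G}; cost 1
[col 2] AKLRZ: children ARZ:{C,G,T}, KL:{C,G} ∩→ {C,G}; cost 0
[col 3] RZ: children R:{A}, Z:{A} ∩→ {A}; cost 0
[col 3] ARZ: children A:{G}, RZ:{A} ∪→ {A,G}; cost 1
[col 3] KL: children K:{G}, L:{T} ∪→ {G,T}; cost 1
[col 3] AKLRZ: children ARZ:{A,G}, KL:{G,T} ∩→ {G}; cost 0
[col 4] RZ: children R:{T}, Z:{A} ∪→ {A,T}; cost 1
[col 4] ARZ: children A:{T}, RZ:{A,T} ∩→ {T}; cost 0
[col 4] KL: children K:{C}, L:{C} ∩→ {C}; cost 0
[col 4] AKLRZ: children ARZ:{T}, KL:{C} ∪→ {C,T}; cost 1
[col 5] RZ: children R:{A}, Z:{T} ∪→ {A,T}; cost 1
[col 5] ARZ: children A:{T}, RZ:{A,T} ∩→ {T}; cost 0
[col 5] KL: children K:{C}, L:{A} ∪→ {A,C}; cost 1
[col 5] AKLRZ: children ARZ:{T}, KL:{A,C} ∪→ {A,C,T}; cost 1
[col 6] RZ: children R:{C}, Z:{T} ∪→ {C,T}; cost 1
[col 6] ARZ: children A:{T}, RZ:{C,T} ∩→ {T}; cost 0
[col 6] KL: children K:{C}, L:{G} ∪→ {C,G}; cost 1
[col 6] AKLRZ: children ARZ:{T}, KL:{C,G} ∪→ {C,G,T}; cost 1
[col 7] RZ: children R:{T}, Z:{G} ∪→ {G,T}; cost 1
[col 7] ARZ: children A:{G}, RZ:{G,T} ∩→ {G}; cost 0
[col 7] KL: children K:{C}, L:{A} ∪→ {A,C}; cost 1
[col 7] AKLRZ: children ARZ:{G}, KL:{A,C} ∪→ {A,C,G}; cost 1
per-site changes: [2, 3, 3, 2, 2, 3, 3, 3]; total = 21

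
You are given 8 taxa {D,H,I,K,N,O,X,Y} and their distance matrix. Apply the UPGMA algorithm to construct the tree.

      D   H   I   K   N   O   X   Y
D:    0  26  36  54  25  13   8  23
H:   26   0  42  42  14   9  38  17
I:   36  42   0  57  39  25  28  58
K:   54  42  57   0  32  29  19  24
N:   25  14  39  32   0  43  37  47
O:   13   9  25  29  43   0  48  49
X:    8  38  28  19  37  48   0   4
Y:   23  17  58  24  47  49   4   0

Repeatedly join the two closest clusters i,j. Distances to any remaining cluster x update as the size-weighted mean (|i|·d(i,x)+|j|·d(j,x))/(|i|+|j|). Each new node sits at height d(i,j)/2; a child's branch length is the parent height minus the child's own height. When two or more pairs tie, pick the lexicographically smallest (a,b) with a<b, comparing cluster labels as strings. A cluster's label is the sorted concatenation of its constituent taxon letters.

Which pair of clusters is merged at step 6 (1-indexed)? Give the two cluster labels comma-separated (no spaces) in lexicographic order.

DKXY,HNO

step 1: merge (X,Y) at d=4; branch lengths X→2, Y→2; new cluster XY
  updated: d(D,XY)=31/2, d(H,XY)=55/2, d(I,XY)=43, d(K,XY)=43/2, d(N,XY)=42, d(O,XY)=97/2
step 2: merge (H,O) at d=9; branch lengths H→9/2, O→9/2; new cluster HO
  updated: d(D,HO)=39/2, d(HO,I)=67/2, d(HO,K)=71/2, d(HO,N)=57/2, d(HO,XY)=38
step 3: merge (D,XY) at d=31/2; branch lengths D→31/4, XY→23/4; new cluster DXY
  updated: d(DXY,HO)=191/6, d(DXY,I)=122/3, d(DXY,K)=97/3, d(DXY,N)=109/3
step 4: merge (HO,N) at d=57/2; branch lengths HO→39/4, N→57/4; new cluster HNO
  updated: d(DXY,HNO)=100/3, d(HNO,I)=106/3, d(HNO,K)=103/3
step 5: merge (DXY,K) at d=97/3; branch lengths DXY→101/12, K→97/6; new cluster DKXY
  updated: d(DKXY,HNO)=403/12, d(DKXY,I)=179/4
step 6: merge (DKXY,HNO) at d=403/12; branch lengths DKXY→5/8, HNO→61/24; new cluster DHKNOXY
  updated: d(DHKNOXY,I)=285/7
step 7: merge (DHKNOXY,I) at d=285/7; branch lengths DHKNOXY→599/168, I→285/14; new cluster DHIKNOXY
final tree: ((((D:31/4,(X:2,Y:2):23/4):101/12,K:97/6):5/8,((H:9/2,O:9/2):39/4,N:57/4):61/24):599/168,I:285/14)
total length: 17165/168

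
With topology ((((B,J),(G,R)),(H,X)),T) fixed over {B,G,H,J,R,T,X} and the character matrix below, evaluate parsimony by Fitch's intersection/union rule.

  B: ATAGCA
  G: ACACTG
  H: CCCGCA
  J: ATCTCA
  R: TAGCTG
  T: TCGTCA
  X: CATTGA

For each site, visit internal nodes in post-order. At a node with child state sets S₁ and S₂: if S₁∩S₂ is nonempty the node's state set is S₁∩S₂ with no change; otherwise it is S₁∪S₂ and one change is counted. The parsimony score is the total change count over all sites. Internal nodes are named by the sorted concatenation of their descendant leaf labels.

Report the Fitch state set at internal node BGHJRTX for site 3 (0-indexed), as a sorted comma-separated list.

T

site 0, node BJ: B={A} ∩ J={A} → {A} (+0)
site 0, node GR: G={A} ∪ R={T} → {A,T} (+1)
site 0, node BGJR: BJ={A} ∩ GR={A,T} → {A} (+0)
site 0, node HX: H={C} ∩ X={C} → {C} (+0)
site 0, node BGHJRX: BGJR={A} ∪ HX={C} → {A,C} (+1)
site 0, node BGHJRTX: BGHJRX={A,C} ∪ T={T} → {A,C,T} (+1)
site 1, node BJ: B={T} ∩ J={T} → {T} (+0)
site 1, node GR: G={C} ∪ R={A} → {A,C} (+1)
site 1, node BGJR: BJ={T} ∪ GR={A,C} → {A,C,T} (+1)
site 1, node HX: H={C} ∪ X={A} → {A,C} (+1)
site 1, node BGHJRX: BGJR={A,C,T} ∩ HX={A,C} → {A,C} (+0)
site 1, node BGHJRTX: BGHJRX={A,C} ∩ T={C} → {C} (+0)
site 2, node BJ: B={A} ∪ J={C} → {A,C} (+1)
site 2, node GR: G={A} ∪ R={G} → {A,G} (+1)
site 2, node BGJR: BJ={A,C} ∩ GR={A,G} → {A} (+0)
site 2, node HX: H={C} ∪ X={T} → {C,T} (+1)
site 2, node BGHJRX: BGJR={A} ∪ HX={C,T} → {A,C,T} (+1)
site 2, node BGHJRTX: BGHJRX={A,C,T} ∪ T={G} → {A,C,G,T} (+1)
site 3, node BJ: B={G} ∪ J={T} → {G,T} (+1)
site 3, node GR: G={C} ∩ R={C} → {C} (+0)
site 3, node BGJR: BJ={G,T} ∪ GR={C} → {C,G,T} (+1)
site 3, node HX: H={G} ∪ X={T} → {G,T} (+1)
site 3, node BGHJRX: BGJR={C,G,T} ∩ HX={G,T} → {G,T} (+0)
site 3, node BGHJRTX: BGHJRX={G,T} ∩ T={T} → {T} (+0)
site 4, node BJ: B={C} ∩ J={C} → {C} (+0)
site 4, node GR: G={T} ∩ R={T} → {T} (+0)
site 4, node BGJR: BJ={C} ∪ GR={T} → {C,T} (+1)
site 4, node HX: H={C} ∪ X={G} → {C,G} (+1)
site 4, node BGHJRX: BGJR={C,T} ∩ HX={C,G} → {C} (+0)
site 4, node BGHJRTX: BGHJRX={C} ∩ T={C} → {C} (+0)
site 5, node BJ: B={A} ∩ J={A} → {A} (+0)
site 5, node GR: G={G} ∩ R={G} → {G} (+0)
site 5, node BGJR: BJ={A} ∪ GR={G} → {A,G} (+1)
site 5, node HX: H={A} ∩ X={A} → {A} (+0)
site 5, node BGHJRX: BGJR={A,G} ∩ HX={A} → {A} (+0)
site 5, node BGHJRTX: BGHJRX={A} ∩ T={A} → {A} (+0)
per-site changes: [3, 3, 5, 3, 2, 1]; total = 17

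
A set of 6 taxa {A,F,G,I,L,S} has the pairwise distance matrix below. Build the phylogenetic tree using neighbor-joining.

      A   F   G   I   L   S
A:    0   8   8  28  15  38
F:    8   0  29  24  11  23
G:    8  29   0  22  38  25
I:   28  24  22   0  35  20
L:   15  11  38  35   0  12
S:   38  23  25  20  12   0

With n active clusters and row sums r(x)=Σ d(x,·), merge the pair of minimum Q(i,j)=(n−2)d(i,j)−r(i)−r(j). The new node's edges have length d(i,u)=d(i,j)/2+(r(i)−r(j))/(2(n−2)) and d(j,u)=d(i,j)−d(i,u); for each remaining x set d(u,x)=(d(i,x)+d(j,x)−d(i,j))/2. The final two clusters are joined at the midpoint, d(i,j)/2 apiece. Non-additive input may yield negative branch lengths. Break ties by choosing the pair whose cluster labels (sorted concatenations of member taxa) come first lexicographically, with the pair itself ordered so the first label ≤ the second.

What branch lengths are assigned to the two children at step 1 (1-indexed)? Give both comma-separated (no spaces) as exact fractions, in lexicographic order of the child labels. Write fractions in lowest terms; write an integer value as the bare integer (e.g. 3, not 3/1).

7/8,57/8

1. join A+G (d=8, Q=-187) ⇒ AG; edges |A|=7/8, |G|=57/8
  updated: d(AG,F)=29/2, d(AG,I)=21, d(AG,L)=45/2, d(AG,S)=55/2
2. join L+S (d=12, Q=-127) ⇒ LS; edges |L|=17/3, |S|=19/3
  updated: d(AG,LS)=19, d(F,LS)=11, d(I,LS)=43/2
3. join AG+I (d=21, Q=-79) ⇒ AGI; edges |AG|=15/2, |I|=27/2
  updated: d(AGI,F)=35/4, d(AGI,LS)=39/4
4. join AGI+F (d=35/4, Q=-59/2) ⇒ AFGI; edges |AGI|=15/4, |F|=5
  updated: d(AFGI,LS)=6
5. join AFGI+LS (d=6) ⇒ AFGILS; edges |AFGI|=3, |LS|=3
final tree: ((((A:7/8,G:57/8):15/2,I:27/2):15/4,F:5):3,(L:17/3,S:19/3):3)
total length: 223/4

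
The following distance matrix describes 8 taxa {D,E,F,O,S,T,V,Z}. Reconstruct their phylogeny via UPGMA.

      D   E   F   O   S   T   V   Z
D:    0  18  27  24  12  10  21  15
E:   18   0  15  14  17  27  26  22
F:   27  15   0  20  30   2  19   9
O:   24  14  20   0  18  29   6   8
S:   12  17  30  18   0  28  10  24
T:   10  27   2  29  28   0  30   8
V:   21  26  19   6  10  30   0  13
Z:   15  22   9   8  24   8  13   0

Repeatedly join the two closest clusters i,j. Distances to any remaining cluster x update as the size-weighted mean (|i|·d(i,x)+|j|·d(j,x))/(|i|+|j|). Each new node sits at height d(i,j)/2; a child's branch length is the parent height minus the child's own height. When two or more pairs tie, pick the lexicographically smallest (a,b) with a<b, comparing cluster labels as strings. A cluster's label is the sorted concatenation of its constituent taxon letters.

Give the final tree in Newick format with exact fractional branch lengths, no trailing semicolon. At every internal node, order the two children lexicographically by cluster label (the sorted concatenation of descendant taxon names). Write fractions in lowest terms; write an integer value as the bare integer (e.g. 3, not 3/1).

step 1: merge (F,T) at d=2; branch lengths F→1, T→1; new cluster FT
  updated: d(D,FT)=37/2, d(E,FT)=21, d(FT,O)=49/2, d(FT,S)=29, d(FT,V)=49/2, d(FT,Z)=17/2
step 2: merge (O,V) at d=6; branch lengths O→3, V→3; new cluster OV
  updated: d(D,OV)=45/2, d(E,OV)=20, d(FT,OV)=49/2, d(OV,S)=14, d(OV,Z)=21/2
step 3: merge (FT,Z) at d=17/2; branch lengths FT→13/4, Z→17/4; new cluster FTZ
  updated: d(D,FTZ)=52/3, d(E,FTZ)=64/3, d(FTZ,OV)=119/6, d(FTZ,S)=82/3
step 4: merge (D,S) at d=12; branch lengths D→6, S→6; new cluster DS
  updated: d(DS,E)=35/2, d(DS,FTZ)=67/3, d(DS,OV)=73/4
step 5: merge (DS,E) at d=35/2; branch lengths DS→11/4, E→35/4; new cluster DES
  updated: d(DES,FTZ)=22, d(DES,OV)=113/6
step 6: merge (DES,OV) at d=113/6; branch lengths DES→2/3, OV→77/12; new cluster DEOSV
  updated: d(DEOSV,FTZ)=317/15
step 7: merge (DEOSV,FTZ) at d=317/15; branch lengths DEOSV→23/20, FTZ→379/60; new cluster DEFOSTVZ
final tree: ((((D:6,S:6):11/4,E:35/4):2/3,(O:3,V:3):77/12):23/20,((F:1,T:1):13/4,Z:17/4):379/60)
total length: 1071/20

((((D:6,S:6):11/4,E:35/4):2/3,(O:3,V:3):77/12):23/20,((F:1,T:1):13/4,Z:17/4):379/60)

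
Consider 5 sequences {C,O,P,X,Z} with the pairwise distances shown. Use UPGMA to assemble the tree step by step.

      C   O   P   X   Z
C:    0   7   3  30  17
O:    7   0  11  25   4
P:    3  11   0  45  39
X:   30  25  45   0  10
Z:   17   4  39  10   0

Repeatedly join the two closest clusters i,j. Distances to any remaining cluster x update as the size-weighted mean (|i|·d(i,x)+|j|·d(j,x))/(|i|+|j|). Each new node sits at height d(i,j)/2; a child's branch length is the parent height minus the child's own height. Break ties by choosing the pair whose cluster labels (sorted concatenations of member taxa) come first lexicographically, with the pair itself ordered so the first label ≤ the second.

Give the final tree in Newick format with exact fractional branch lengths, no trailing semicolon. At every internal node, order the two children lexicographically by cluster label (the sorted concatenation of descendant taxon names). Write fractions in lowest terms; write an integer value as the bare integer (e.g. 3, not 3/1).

((C:3/2,P:3/2):131/12,((O:2,Z:2):27/4,X:35/4):11/3)

iteration 1: select C,P (d=3); attach at lengths (3/2, 3/2); label the merged cluster CP
  updated: d(CP,O)=9, d(CP,X)=75/2, d(CP,Z)=28
iteration 2: select O,Z (d=4); attach at lengths (2, 2); label the merged cluster OZ
  updated: d(CP,OZ)=37/2, d(OZ,X)=35/2
iteration 3: select OZ,X (d=35/2); attach at lengths (27/4, 35/4); label the merged cluster OXZ
  updated: d(CP,OXZ)=149/6
iteration 4: select CP,OXZ (d=149/6); attach at lengths (131/12, 11/3); label the merged cluster COPXZ
final tree: ((C:3/2,P:3/2):131/12,((O:2,Z:2):27/4,X:35/4):11/3)
total length: 445/12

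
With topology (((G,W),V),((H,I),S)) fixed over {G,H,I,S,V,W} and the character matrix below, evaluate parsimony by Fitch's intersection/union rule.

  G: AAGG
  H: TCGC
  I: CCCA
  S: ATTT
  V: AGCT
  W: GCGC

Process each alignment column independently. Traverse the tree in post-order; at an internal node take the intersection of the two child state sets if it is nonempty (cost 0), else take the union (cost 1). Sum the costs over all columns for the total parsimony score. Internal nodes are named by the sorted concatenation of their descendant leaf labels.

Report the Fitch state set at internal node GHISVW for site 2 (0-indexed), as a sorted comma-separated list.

GW@0: {A} ∪ {G} = {A,G} (union, +1)
GVW@0: {A,G} ∩ {A} = {A} (intersection, +0)
HI@0: {T} ∪ {C} = {C,T} (union, +1)
HIS@0: {C,T} ∪ {A} = {A,C,T} (union, +1)
GHISVW@0: {A} ∩ {A,C,T} = {A} (intersection, +0)
GW@1: {A} ∪ {C} = {A,C} (union, +1)
GVW@1: {A,C} ∪ {G} = {A,C,G} (union, +1)
HI@1: {C} ∩ {C} = {C} (intersection, +0)
HIS@1: {C} ∪ {T} = {C,T} (union, +1)
GHISVW@1: {A,C,G} ∩ {C,T} = {C} (intersection, +0)
GW@2: {G} ∩ {G} = {G} (intersection, +0)
GVW@2: {G} ∪ {C} = {C,G} (union, +1)
HI@2: {G} ∪ {C} = {C,G} (union, +1)
HIS@2: {C,G} ∪ {T} = {C,G,T} (union, +1)
GHISVW@2: {C,G} ∩ {C,G,T} = {C,G} (intersection, +0)
GW@3: {G} ∪ {C} = {C,G} (union, +1)
GVW@3: {C,G} ∪ {T} = {C,G,T} (union, +1)
HI@3: {C} ∪ {A} = {A,C} (union, +1)
HIS@3: {A,C} ∪ {T} = {A,C,T} (union, +1)
GHISVW@3: {C,G,T} ∩ {A,C,T} = {C,T} (intersection, +0)
per-site changes: [3, 3, 3, 4]; total = 13

C,G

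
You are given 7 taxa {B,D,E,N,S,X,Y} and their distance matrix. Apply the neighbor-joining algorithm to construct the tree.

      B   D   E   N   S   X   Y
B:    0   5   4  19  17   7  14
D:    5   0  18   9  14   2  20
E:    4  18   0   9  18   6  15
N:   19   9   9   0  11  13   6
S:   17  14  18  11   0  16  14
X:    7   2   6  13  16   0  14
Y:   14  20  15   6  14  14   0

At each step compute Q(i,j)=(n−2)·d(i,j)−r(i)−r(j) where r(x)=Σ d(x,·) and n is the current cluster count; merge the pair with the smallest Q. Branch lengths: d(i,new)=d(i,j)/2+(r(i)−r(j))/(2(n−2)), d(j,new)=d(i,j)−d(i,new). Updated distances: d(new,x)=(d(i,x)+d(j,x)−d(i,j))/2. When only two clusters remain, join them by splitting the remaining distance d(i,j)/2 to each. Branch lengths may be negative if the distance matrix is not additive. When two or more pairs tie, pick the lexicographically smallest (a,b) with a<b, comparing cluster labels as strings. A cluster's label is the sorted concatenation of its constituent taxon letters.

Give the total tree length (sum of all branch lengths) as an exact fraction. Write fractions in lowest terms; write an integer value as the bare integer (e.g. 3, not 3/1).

511/16

iteration 1: select N,Y (d=6, Q=-120); attach at lengths (7/5, 23/5); label the merged cluster NY
  updated: d(B,NY)=27/2, d(D,NY)=23/2, d(E,NY)=9, d(NY,S)=19/2, d(NY,X)=21/2
iteration 2: select NY,S (d=19/2, Q=-181/2); attach at lengths (35/16, 117/16); label the merged cluster NSY
  updated: d(B,NSY)=21/2, d(D,NSY)=8, d(E,NSY)=35/4, d(NSY,X)=17/2
iteration 3: select B,E (d=4, Q=-205/4); attach at lengths (7/24, 89/24); label the merged cluster BE
  updated: d(BE,D)=19/2, d(BE,NSY)=61/8, d(BE,X)=9/2
iteration 4: select BE,NSY (d=61/8, Q=-61/2); attach at lengths (51/16, 71/16); label the merged cluster BENSY
  updated: d(BENSY,D)=79/16, d(BENSY,X)=43/16
iteration 5: select BENSY,D (d=79/16, Q=-77/8); attach at lengths (45/16, 17/8); label the merged cluster BDENSY
  updated: d(BDENSY,X)=-1/8
iteration 6: select BDENSY,X (d=-1/8); attach at lengths (-1/16, -1/16); label the merged cluster BDENSXY
final tree: ((((B:7/24,E:89/24):51/16,((N:7/5,Y:23/5):35/16,S:117/16):71/16):45/16,D:17/8):-1/16,X:-1/16)
total length: 511/16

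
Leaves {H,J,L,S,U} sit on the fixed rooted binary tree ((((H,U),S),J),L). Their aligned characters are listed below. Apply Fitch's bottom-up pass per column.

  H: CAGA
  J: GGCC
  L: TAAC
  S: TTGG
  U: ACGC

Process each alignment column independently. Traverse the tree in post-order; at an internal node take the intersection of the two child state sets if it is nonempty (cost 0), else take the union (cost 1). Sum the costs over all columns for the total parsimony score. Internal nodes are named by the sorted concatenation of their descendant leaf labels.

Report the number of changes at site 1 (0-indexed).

HU@0: {C} ∪ {A} = {A,C} (union, +1)
HSU@0: {A,C} ∪ {T} = {A,C,T} (union, +1)
HJSU@0: {A,C,T} ∪ {G} = {A,C,G,T} (union, +1)
HJLSU@0: {A,C,G,T} ∩ {T} = {T} (intersection, +0)
HU@1: {A} ∪ {C} = {A,C} (union, +1)
HSU@1: {A,C} ∪ {T} = {A,C,T} (union, +1)
HJSU@1: {A,C,T} ∪ {G} = {A,C,G,T} (union, +1)
HJLSU@1: {A,C,G,T} ∩ {A} = {A} (intersection, +0)
HU@2: {G} ∩ {G} = {G} (intersection, +0)
HSU@2: {G} ∩ {G} = {G} (intersection, +0)
HJSU@2: {G} ∪ {C} = {C,G} (union, +1)
HJLSU@2: {C,G} ∪ {A} = {A,C,G} (union, +1)
HU@3: {A} ∪ {C} = {A,C} (union, +1)
HSU@3: {A,C} ∪ {G} = {A,C,G} (union, +1)
HJSU@3: {A,C,G} ∩ {C} = {C} (intersection, +0)
HJLSU@3: {C} ∩ {C} = {C} (intersection, +0)
per-site changes: [3, 3, 2, 2]; total = 10

3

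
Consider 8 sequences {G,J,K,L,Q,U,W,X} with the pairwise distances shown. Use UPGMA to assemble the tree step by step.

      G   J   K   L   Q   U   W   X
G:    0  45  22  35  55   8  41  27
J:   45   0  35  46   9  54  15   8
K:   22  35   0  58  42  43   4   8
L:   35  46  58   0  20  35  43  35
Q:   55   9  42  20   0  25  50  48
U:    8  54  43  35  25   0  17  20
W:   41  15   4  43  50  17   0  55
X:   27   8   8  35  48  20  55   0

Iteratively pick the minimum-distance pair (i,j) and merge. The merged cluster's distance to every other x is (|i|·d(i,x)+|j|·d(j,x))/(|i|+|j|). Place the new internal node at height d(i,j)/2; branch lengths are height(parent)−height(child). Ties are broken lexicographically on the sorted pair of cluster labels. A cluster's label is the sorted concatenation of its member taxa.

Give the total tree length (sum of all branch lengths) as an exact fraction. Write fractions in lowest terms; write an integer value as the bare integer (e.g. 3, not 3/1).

4369/48

step 1: merge (K,W) at d=4; branch lengths K→2, W→2; new cluster KW
  updated: d(G,KW)=63/2, d(J,KW)=25, d(KW,L)=101/2, d(KW,Q)=46, d(KW,U)=30, d(KW,X)=63/2
step 2: merge (G,U) at d=8; branch lengths G→4, U→4; new cluster GU
  updated: d(GU,J)=99/2, d(GU,KW)=123/4, d(GU,L)=35, d(GU,Q)=40, d(GU,X)=47/2
step 3: merge (J,X) at d=8; branch lengths J→4, X→4; new cluster JX
  updated: d(GU,JX)=73/2, d(JX,KW)=113/4, d(JX,L)=81/2, d(JX,Q)=57/2
step 4: merge (L,Q) at d=20; branch lengths L→10, Q→10; new cluster LQ
  updated: d(GU,LQ)=75/2, d(JX,LQ)=69/2, d(KW,LQ)=193/4
step 5: merge (JX,KW) at d=113/4; branch lengths JX→81/8, KW→97/8; new cluster JKWX
  updated: d(GU,JKWX)=269/8, d(JKWX,LQ)=331/8
step 6: merge (GU,JKWX) at d=269/8; branch lengths GU→205/16, JKWX→43/16; new cluster GJKUWX
  updated: d(GJKUWX,LQ)=481/12
step 7: merge (GJKUWX,LQ) at d=481/12; branch lengths GJKUWX→155/48, LQ→241/24; new cluster GJKLQUWX
final tree: (((G:4,U:4):205/16,((J:4,X:4):81/8,(K:2,W:2):97/8):43/16):155/48,(L:10,Q:10):241/24)
total length: 4369/48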